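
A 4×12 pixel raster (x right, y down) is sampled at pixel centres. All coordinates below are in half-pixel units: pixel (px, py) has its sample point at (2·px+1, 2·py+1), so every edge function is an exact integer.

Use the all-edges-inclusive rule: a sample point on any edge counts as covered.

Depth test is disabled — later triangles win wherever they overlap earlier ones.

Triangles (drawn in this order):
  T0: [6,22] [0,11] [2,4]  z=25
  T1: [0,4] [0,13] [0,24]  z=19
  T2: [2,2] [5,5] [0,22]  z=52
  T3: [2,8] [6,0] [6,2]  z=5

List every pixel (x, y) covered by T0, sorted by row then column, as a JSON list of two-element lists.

T0:
  2·area = 64
  edge (6, 22)→(0, 11): d=(-6,-11) inclusive
  edge (0, 11)→(2, 4): d=(2,-7) inclusive
  edge (2, 4)→(6, 22): d=(4,18) inclusive
    (0,4)@(1, 9): e=[23,3,38] → #
    (1,4)@(3, 9): e=[45,17,2] → #
    (2,4)@(5, 9): e=[67,31,-34] → ·
    (0,5)@(1, 11): e=[11,7,46] → #
    (2,5)@(5, 11): e=[55,35,-26] → ·
    (0,6)@(1, 13): e=[-1,11,54] → ·
    (1,6)@(3, 13): e=[21,25,18] → #
    (2,6)@(5, 13): e=[43,39,-18] → ·
    (1,7)@(3, 15): e=[9,29,26] → #
    (2,7)@(5, 15): e=[31,43,-10] → ·
    (1,8)@(3, 17): e=[-3,33,34] → ·
    (2,9)@(5, 19): e=[7,51,6] → #
  covered (7 px):
    · · · ·
    · · · ·
    · · · ·
    · · · ·
    # # · ·
    # # · ·
    · # · ·
    · # · ·
    · · · ·
    · · # ·
    · · · ·
    · · · ·
T1:
  degenerate (2·area = 0) — covers nothing
T2:
  2·area = 66
  edge (2, 2)→(5, 5): d=(3,3) inclusive
  edge (5, 5)→(0, 22): d=(-5,17) inclusive
  edge (0, 22)→(2, 2): d=(2,-20) inclusive
    (0,0)@(1, 1): e=[0,88,-22] → ·  [on edge]
    (1,1)@(3, 3): e=[0,44,22] → #  [on edge]
    (2,1)@(5, 3): e=[-6,10,62] → ·
    (1,2)@(3, 5): e=[6,34,26] → #
    (2,2)@(5, 5): e=[0,0,66] → #  [on edge]
    (3,2)@(7, 5): e=[-6,-34,106] → ·
    (1,3)@(3, 7): e=[12,24,30] → #
    (2,3)@(5, 7): e=[6,-10,70] → ·
    (3,3)@(7, 7): e=[0,-44,110] → ·  [on edge]
    (1,4)@(3, 9): e=[18,14,34] → #
    (2,4)@(5, 9): e=[12,-20,74] → ·
    (1,5)@(3, 11): e=[24,4,38] → #
  covered (9 px):
    · · · ·
    · # · ·
    · # # ·
    · # · ·
    · # · ·
    · # · ·
    # · · ·
    # · · ·
    # · · ·
    · · · ·
    · · · ·
    · · · ·
T3:
  2·area = 8
  edge (2, 8)→(6, 0): d=(4,-8) inclusive
  edge (6, 0)→(6, 2): d=(0,2) inclusive
  edge (6, 2)→(2, 8): d=(-4,6) inclusive
    (2,1)@(5, 3): e=[4,2,2] → #
    (3,1)@(7, 3): e=[20,-2,-10] → ·
    (2,2)@(5, 5): e=[12,2,-6] → ·
  covered (1 px):
    · · · ·
    · · # ·
    · · · ·
    · · · ·
    · · · ·
    · · · ·
    · · · ·
    · · · ·
    · · · ·
    · · · ·
    · · · ·
    · · · ·

Result: [[0,4],[1,4],[0,5],[1,5],[1,6],[1,7],[2,9]]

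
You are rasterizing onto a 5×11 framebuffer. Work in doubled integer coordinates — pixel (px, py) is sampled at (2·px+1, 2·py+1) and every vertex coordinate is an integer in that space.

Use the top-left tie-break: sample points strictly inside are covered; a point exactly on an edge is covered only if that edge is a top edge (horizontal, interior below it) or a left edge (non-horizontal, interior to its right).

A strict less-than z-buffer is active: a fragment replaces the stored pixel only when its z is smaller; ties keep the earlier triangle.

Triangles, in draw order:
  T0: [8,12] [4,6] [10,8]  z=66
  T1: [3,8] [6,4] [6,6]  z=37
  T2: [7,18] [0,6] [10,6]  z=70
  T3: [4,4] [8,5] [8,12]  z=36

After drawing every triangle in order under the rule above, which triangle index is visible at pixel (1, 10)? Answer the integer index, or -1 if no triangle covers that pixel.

T0:
  2·area = 28
  edge (8, 12)→(4, 6): d=(-4,-6) top-left  bias=+0
  edge (4, 6)→(10, 8): d=(6,2) right/bottom  bias=-1
  edge (10, 8)→(8, 12): d=(-2,4) right/bottom  bias=-1
    (0,2)@(1, 5): e=[-14,0,42] → ·  [on edge]
    (2,3)@(5, 7): e=[2,4,22] → #
    (3,3)@(7, 7): e=[14,0,14] → ·  [on edge]
    (2,4)@(5, 9): e=[-6,16,18] → ·
    (3,4)@(7, 9): e=[6,12,10] → #
    (4,4)@(9, 9): e=[18,8,2] → #
    (3,5)@(7, 11): e=[-2,24,6] → ·
    (4,5)@(9, 11): e=[10,20,-2] → ·
  covered (3 px):
    · · · · ·
    · · · · ·
    · · · · ·
    · · # · ·
    · · · # #
    · · · · ·
    · · · · ·
    · · · · ·
    · · · · ·
    · · · · ·
    · · · · ·
T1:
  2·area = 6
  edge (3, 8)→(6, 4): d=(3,-4) top-left  bias=+0
  edge (6, 4)→(6, 6): d=(0,2) right/bottom  bias=-1
  edge (6, 6)→(3, 8): d=(-3,2) right/bottom  bias=-1
  covered (0 px):
    · · · · ·
    · · · · ·
    · · · · ·
    · · · · ·
    · · · · ·
    · · · · ·
    · · · · ·
    · · · · ·
    · · · · ·
    · · · · ·
    · · · · ·
T2:
  2·area = 120
  edge (7, 18)→(0, 6): d=(-7,-12) top-left  bias=+0
  edge (0, 6)→(10, 6): d=(10,0) top-left  bias=+0
  edge (10, 6)→(7, 18): d=(-3,12) right/bottom  bias=-1
    (0,3)@(1, 7): e=[5,10,105] → #
    (1,3)@(3, 7): e=[29,10,81] → #
    (2,3)@(5, 7): e=[53,10,57] → #
    (3,3)@(7, 7): e=[77,10,33] → #
    (4,3)@(9, 7): e=[101,10,9] → #
    (0,4)@(1, 9): e=[-9,30,99] → ·
    (1,4)@(3, 9): e=[15,30,75] → #
    (1,5)@(3, 11): e=[1,50,69] → #
    (4,5)@(9, 11): e=[73,50,-3] → ·
    (1,6)@(3, 13): e=[-13,70,63] → ·
    (2,6)@(5, 13): e=[11,70,39] → #
    (4,6)@(9, 13): e=[59,70,-9] → ·
  covered (16 px):
    · · · · ·
    · · · · ·
    · · · · ·
    # # # # #
    · # # # #
    · # # # ·
    · · # # ·
    · · · # ·
    · · · # ·
    · · · · ·
    · · · · ·
T3:
  2·area = 28
  edge (4, 4)→(8, 5): d=(4,1) right/bottom  bias=-1
  edge (8, 5)→(8, 12): d=(0,7) right/bottom  bias=-1
  edge (8, 12)→(4, 4): d=(-4,-8) top-left  bias=+0
    (2,2)@(5, 5): e=[3,21,4] → #
    (3,2)@(7, 5): e=[1,7,20] → #
    (4,2)@(9, 5): e=[-1,-7,36] → ·
    (2,3)@(5, 7): e=[11,21,-4] → ·
    (3,3)@(7, 7): e=[9,7,12] → #
    (4,3)@(9, 7): e=[7,-7,28] → ·
    (3,4)@(7, 9): e=[17,7,4] → #
    (4,4)@(9, 9): e=[15,-7,20] → ·
    (3,5)@(7, 11): e=[25,7,-4] → ·
  covered (4 px):
    · · · · ·
    · · · · ·
    · · # # ·
    · · · # ·
    · · · # ·
    · · · · ·
    · · · · ·
    · · · · ·
    · · · · ·
    · · · · ·
    · · · · ·

Z-buffer (winner per pixel, '.' = empty):
  . . . . .
  . . . . .
  . . 3 3 .
  2 2 0 3 2
  . 2 2 3 0
  . 2 2 2 .
  . . 2 2 .
  . . . 2 .
  . . . 2 .
  . . . . .
  . . . . .

Answer: -1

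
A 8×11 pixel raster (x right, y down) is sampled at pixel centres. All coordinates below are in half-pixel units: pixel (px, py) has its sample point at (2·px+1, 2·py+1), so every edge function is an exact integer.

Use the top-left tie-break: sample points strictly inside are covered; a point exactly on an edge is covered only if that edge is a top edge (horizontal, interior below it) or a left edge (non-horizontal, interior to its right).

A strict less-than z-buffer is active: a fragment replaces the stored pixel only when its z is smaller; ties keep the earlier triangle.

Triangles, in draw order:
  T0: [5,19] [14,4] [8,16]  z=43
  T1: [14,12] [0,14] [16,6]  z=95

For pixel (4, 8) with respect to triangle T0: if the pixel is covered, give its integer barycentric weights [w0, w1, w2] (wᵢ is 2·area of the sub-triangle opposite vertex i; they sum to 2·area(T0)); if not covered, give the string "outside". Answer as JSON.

T0:
  2·area = 18
  edge (5, 19)→(14, 4): d=(9,-15) top-left  bias=+0
  edge (14, 4)→(8, 16): d=(-6,12) right/bottom  bias=-1
  edge (8, 16)→(5, 19): d=(-3,3) right/bottom  bias=-1
    (5,4)@(11, 9): e=[0,6,12] → X  [on edge]
    (6,4)@(13, 9): e=[30,-18,6] → .
    (7,4)@(15, 9): e=[60,-42,0] → .  [on edge]
    (5,5)@(11, 11): e=[18,-6,6] → .
    (6,5)@(13, 11): e=[48,-30,0] → .  [on edge]
    (4,6)@(9, 13): e=[6,6,6] → X
    (5,6)@(11, 13): e=[36,-18,0] → .  [on edge]
    (4,7)@(9, 15): e=[24,-6,0] → .  [on edge]
    (3,8)@(7, 17): e=[12,6,0] → .  [on edge]
    (2,9)@(5, 19): e=[0,18,0] → .  [on edge]
    (1,10)@(3, 21): e=[-12,30,0] → .  [on edge]
  covered (2 px):
    . . . . . . . .
    . . . . . . . .
    . . . . . . . .
    . . . . . . . .
    . . . . . X . .
    . . . . . . . .
    . . . . X . . .
    . . . . . . . .
    . . . . . . . .
    . . . . . . . .
    . . . . . . . .
T1:
  2·area = 80
  edge (14, 12)→(0, 14): d=(-14,2) right/bottom  bias=-1
  edge (0, 14)→(16, 6): d=(16,-8) top-left  bias=+0
  edge (16, 6)→(14, 12): d=(-2,6) right/bottom  bias=-1
    (7,3)@(15, 7): e=[68,8,4] → X
    (5,4)@(11, 9): e=[48,8,24] → X
    (6,4)@(13, 9): e=[44,24,12] → X
    (7,4)@(15, 9): e=[40,40,0] → .  [on edge]
    (3,5)@(7, 11): e=[28,8,44] → X
    (4,5)@(9, 11): e=[24,24,32] → X
    (7,5)@(15, 11): e=[12,72,-4] → .
    (1,6)@(3, 13): e=[8,8,64] → X
    (2,6)@(5, 13): e=[4,24,52] → X
    (3,6)@(7, 13): e=[0,40,40] → .  [on edge]
    (4,6)@(9, 13): e=[-4,56,28] → .
    (5,6)@(11, 13): e=[-8,72,16] → .
    (6,7)@(13, 15): e=[-40,120,0] → .  [on edge]
    (5,10)@(11, 21): e=[-120,200,0] → .  [on edge]
  covered (9 px):
    . . . . . . . .
    . . . . . . . .
    . . . . . . . .
    . . . . . . . X
    . . . . . X X .
    . . . X X X X .
    . X X . . . . .
    . . . . . . . .
    . . . . . . . .
    . . . . . . . .
    . . . . . . . .

Answer: "outside"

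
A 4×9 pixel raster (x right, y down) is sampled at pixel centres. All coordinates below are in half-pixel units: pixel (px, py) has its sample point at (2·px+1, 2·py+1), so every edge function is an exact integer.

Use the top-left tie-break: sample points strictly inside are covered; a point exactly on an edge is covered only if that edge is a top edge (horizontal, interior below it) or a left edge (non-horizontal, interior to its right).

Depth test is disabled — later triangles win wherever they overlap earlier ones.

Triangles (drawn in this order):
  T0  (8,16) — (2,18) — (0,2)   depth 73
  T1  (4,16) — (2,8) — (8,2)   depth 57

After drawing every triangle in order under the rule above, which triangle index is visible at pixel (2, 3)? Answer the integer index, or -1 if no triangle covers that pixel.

T0:
  2·area = 100
  edge (8, 16)→(2, 18): d=(-6,2) right/bottom  bias=-1
  edge (2, 18)→(0, 2): d=(-2,-16) top-left  bias=+0
  edge (0, 2)→(8, 16): d=(8,14) right/bottom  bias=-1
    (0,2)@(1, 5): e=[80,10,10] → █
    (1,2)@(3, 5): e=[76,42,-18] → ·
    (0,3)@(1, 7): e=[68,6,26] → █
    (1,3)@(3, 7): e=[64,38,-2] → ·
    (0,4)@(1, 9): e=[56,2,42] → █
    (1,4)@(3, 9): e=[52,34,14] → █
    (2,4)@(5, 9): e=[48,66,-14] → ·
    (0,5)@(1, 11): e=[44,-2,58] → ·
    (1,5)@(3, 11): e=[40,30,30] → █
    (2,5)@(5, 11): e=[36,62,2] → █
    (3,5)@(7, 11): e=[32,94,-26] → ·
    (1,6)@(3, 13): e=[28,26,46] → █
    (2,8)@(5, 17): e=[0,50,50] → ·  [on edge]
  covered (12 px):
    · · · ·
    · · · ·
    █ · · ·
    █ · · ·
    █ █ · ·
    · █ █ ·
    · █ █ ·
    · █ █ █
    · █ · ·
T1:
  2·area = 60
  edge (4, 16)→(2, 8): d=(-2,-8) top-left  bias=+0
  edge (2, 8)→(8, 2): d=(6,-6) top-left  bias=+0
  edge (8, 2)→(4, 16): d=(-4,14) right/bottom  bias=-1
    (3,1)@(7, 3): e=[50,0,10] → █  [on edge]
    (2,2)@(5, 5): e=[30,0,30] → █  [on edge]
    (1,3)@(3, 7): e=[10,0,50] → █  [on edge]
    (3,3)@(7, 7): e=[42,24,-6] → ·
    (0,4)@(1, 9): e=[-10,0,70] → ·  [on edge]
    (1,4)@(3, 9): e=[6,12,42] → █
    (3,4)@(7, 9): e=[38,36,-14] → ·
    (1,5)@(3, 11): e=[2,24,34] → █
    (3,5)@(7, 11): e=[34,48,-22] → ·
    (1,6)@(3, 13): e=[-2,36,26] → ·
    (2,6)@(5, 13): e=[14,48,-2] → ·
  covered (9 px):
    · · · ·
    · · · █
    · · █ █
    · █ █ ·
    · █ █ ·
    · █ █ ·
    · · · ·
    · · · ·
    · · · ·

Z-buffer (winner per pixel, '.' = empty):
  . . . .
  . . . 1
  0 . 1 1
  0 1 1 .
  0 1 1 .
  . 1 1 .
  . 0 0 .
  . 0 0 0
  . 0 . .

Final: 1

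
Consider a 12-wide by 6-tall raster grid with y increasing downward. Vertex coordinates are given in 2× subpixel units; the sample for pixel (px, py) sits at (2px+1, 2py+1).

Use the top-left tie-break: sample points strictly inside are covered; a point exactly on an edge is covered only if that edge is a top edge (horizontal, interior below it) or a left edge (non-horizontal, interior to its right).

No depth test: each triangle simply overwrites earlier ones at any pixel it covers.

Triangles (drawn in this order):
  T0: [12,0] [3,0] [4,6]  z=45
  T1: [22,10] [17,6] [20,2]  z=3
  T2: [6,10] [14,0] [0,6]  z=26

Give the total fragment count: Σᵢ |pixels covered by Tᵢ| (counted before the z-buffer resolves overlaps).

T0:
  2·area = 54  (B↔C swapped to make it positive)
  edge (12, 0)→(4, 6): d=(-8,6) right/bottom  bias=-1
  edge (4, 6)→(3, 0): d=(-1,-6) top-left  bias=+0
  edge (3, 0)→(12, 0): d=(9,0) top-left  bias=+0
    (2,0)@(5, 1): e=[34,11,9] → █
    (3,0)@(7, 1): e=[22,23,9] → █
    (4,0)@(9, 1): e=[10,35,9] → █
    (5,0)@(11, 1): e=[-2,47,9] → ·
    (2,1)@(5, 3): e=[18,9,27] → █
    (4,1)@(9, 3): e=[-6,33,27] → ·
    (2,2)@(5, 5): e=[2,7,45] → █
    (3,2)@(7, 5): e=[-10,19,45] → ·
    (2,3)@(5, 7): e=[-14,5,63] → ·
  covered (6 px):
    · · █ █ █ · · · · · · ·
    · · █ █ · · · · · · · ·
    · · █ · · · · · · · · ·
    · · · · · · · · · · · ·
    · · · · · · · · · · · ·
    · · · · · · · · · · · ·
T1:
  2·area = 32
  edge (22, 10)→(17, 6): d=(-5,-4) top-left  bias=+0
  edge (17, 6)→(20, 2): d=(3,-4) top-left  bias=+0
  edge (20, 2)→(22, 10): d=(2,8) right/bottom  bias=-1
    (9,2)@(19, 5): e=[13,5,14] → █
    (10,2)@(21, 5): e=[21,13,-2] → ·
    (9,3)@(19, 7): e=[3,11,18] → █
    (10,3)@(21, 7): e=[11,19,2] → █
    (11,3)@(23, 7): e=[19,27,-14] → ·
    (9,4)@(19, 9): e=[-7,17,22] → ·
    (10,4)@(21, 9): e=[1,25,6] → █
    (11,4)@(23, 9): e=[9,33,-10] → ·
    (10,5)@(21, 11): e=[-9,31,10] → ·
  covered (4 px):
    · · · · · · · · · · · ·
    · · · · · · · · · · · ·
    · · · · · · · · · █ · ·
    · · · · · · · · · █ █ ·
    · · · · · · · · · · █ ·
    · · · · · · · · · · · ·
T2:
  2·area = 92  (B↔C swapped to make it positive)
  edge (6, 10)→(0, 6): d=(-6,-4) top-left  bias=+0
  edge (0, 6)→(14, 0): d=(14,-6) top-left  bias=+0
  edge (14, 0)→(6, 10): d=(-8,10) right/bottom  bias=-1
    (6,0)@(13, 1): e=[82,8,2] → █
    (7,0)@(15, 1): e=[90,20,-18] → ·
    (3,1)@(7, 3): e=[46,0,46] → █  [on edge]
    (4,1)@(9, 3): e=[54,12,26] → █
    (5,1)@(11, 3): e=[62,24,6] → █
    (6,1)@(13, 3): e=[70,36,-14] → ·
    (1,2)@(3, 5): e=[18,4,70] → █
    (2,2)@(5, 5): e=[26,16,50] → █
    (5,2)@(11, 5): e=[50,52,-10] → ·
    (1,3)@(3, 7): e=[6,32,54] → █
    (4,3)@(9, 7): e=[30,68,-6] → ·
    (1,4)@(3, 9): e=[-6,60,38] → ·
  covered (12 px):
    · · · · · · █ · · · · ·
    · · · █ █ █ · · · · · ·
    · █ █ █ █ · · · · · · ·
    · █ █ █ · · · · · · · ·
    · · █ · · · · · · · · ·
    · · · · · · · · · · · ·

Final: 22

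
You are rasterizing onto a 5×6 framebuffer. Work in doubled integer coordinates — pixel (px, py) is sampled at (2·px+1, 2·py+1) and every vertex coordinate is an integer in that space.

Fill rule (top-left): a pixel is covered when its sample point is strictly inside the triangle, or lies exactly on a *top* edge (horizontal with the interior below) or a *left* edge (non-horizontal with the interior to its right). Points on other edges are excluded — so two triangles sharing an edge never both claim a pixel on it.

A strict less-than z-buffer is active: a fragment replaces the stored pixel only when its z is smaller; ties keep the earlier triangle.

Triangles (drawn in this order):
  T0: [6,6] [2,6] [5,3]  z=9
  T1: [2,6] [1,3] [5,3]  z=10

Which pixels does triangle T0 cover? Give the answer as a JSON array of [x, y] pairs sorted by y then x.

T0:
  2·area = 12
  edge (6, 6)→(2, 6): d=(-4,0) right/bottom  bias=-1
  edge (2, 6)→(5, 3): d=(3,-3) top-left  bias=+0
  edge (5, 3)→(6, 6): d=(1,3) right/bottom  bias=-1
    (3,0)@(7, 1): e=[20,0,-8] → ·  [on edge]
    (2,1)@(5, 3): e=[12,0,0] → ·  [on edge]
    (1,2)@(3, 5): e=[4,0,8] → █  [on edge]
    (2,2)@(5, 5): e=[4,6,2] → █
    (3,2)@(7, 5): e=[4,12,-4] → ·
    (0,3)@(1, 7): e=[-4,0,16] → ·  [on edge]
    (1,3)@(3, 7): e=[-4,6,10] → ·
    (2,3)@(5, 7): e=[-4,12,4] → ·
    (3,4)@(7, 9): e=[-12,24,0] → ·  [on edge]
  covered (2 px):
    · · · · ·
    · · · · ·
    · █ █ · ·
    · · · · ·
    · · · · ·
    · · · · ·
T1:
  2·area = 12
  edge (2, 6)→(1, 3): d=(-1,-3) top-left  bias=+0
  edge (1, 3)→(5, 3): d=(4,0) top-left  bias=+0
  edge (5, 3)→(2, 6): d=(-3,3) right/bottom  bias=-1
    (3,0)@(7, 1): e=[20,-8,0] → ·  [on edge]
    (0,1)@(1, 3): e=[0,0,12] → █  [on edge]
    (1,1)@(3, 3): e=[6,0,6] → █  [on edge]
    (2,1)@(5, 3): e=[12,0,0] → ·  [on edge]
    (3,1)@(7, 3): e=[18,0,-6] → ·  [on edge]
    (4,1)@(9, 3): e=[24,0,-12] → ·  [on edge]
    (0,2)@(1, 5): e=[-2,8,6] → ·
    (1,2)@(3, 5): e=[4,8,0] → ·  [on edge]
    (0,3)@(1, 7): e=[-4,16,0] → ·  [on edge]
    (1,4)@(3, 9): e=[0,24,-12] → ·  [on edge]
  covered (2 px):
    · · · · ·
    █ █ · · ·
    · · · · ·
    · · · · ·
    · · · · ·
    · · · · ·

Answer: [[1,2],[2,2]]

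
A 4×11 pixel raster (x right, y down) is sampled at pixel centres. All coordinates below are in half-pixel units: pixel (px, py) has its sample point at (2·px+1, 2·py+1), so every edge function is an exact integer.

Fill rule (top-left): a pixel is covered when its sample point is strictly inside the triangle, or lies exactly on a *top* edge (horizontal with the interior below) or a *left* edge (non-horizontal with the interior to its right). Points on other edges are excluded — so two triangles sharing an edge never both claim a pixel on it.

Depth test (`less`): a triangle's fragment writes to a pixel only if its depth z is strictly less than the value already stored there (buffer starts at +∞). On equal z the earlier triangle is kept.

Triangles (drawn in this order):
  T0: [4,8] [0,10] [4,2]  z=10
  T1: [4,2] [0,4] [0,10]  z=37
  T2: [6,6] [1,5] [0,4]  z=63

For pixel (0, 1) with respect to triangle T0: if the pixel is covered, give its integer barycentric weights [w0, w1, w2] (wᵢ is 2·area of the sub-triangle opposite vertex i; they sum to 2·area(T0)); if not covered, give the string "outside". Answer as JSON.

T0:
  2·area = 24
  edge (4, 8)→(0, 10): d=(-4,2) right/bottom  bias=-1
  edge (0, 10)→(4, 2): d=(4,-8) top-left  bias=+0
  edge (4, 2)→(4, 8): d=(0,6) right/bottom  bias=-1
    (1,2)@(3, 5): e=[14,4,6] → #
    (2,2)@(5, 5): e=[10,20,-6] → ·
    (1,3)@(3, 7): e=[6,12,6] → #
    (2,3)@(5, 7): e=[2,28,-6] → ·
    (0,4)@(1, 9): e=[2,4,18] → #
    (1,4)@(3, 9): e=[-2,20,6] → ·
    (0,5)@(1, 11): e=[-6,12,18] → ·
  covered (3 px):
    · · · ·
    · · · ·
    · # · ·
    · # · ·
    # · · ·
    · · · ·
    · · · ·
    · · · ·
    · · · ·
    · · · ·
    · · · ·
T1:
  2·area = 24  (B↔C swapped to make it positive)
  edge (4, 2)→(0, 10): d=(-4,8) right/bottom  bias=-1
  edge (0, 10)→(0, 4): d=(0,-6) top-left  bias=+0
  edge (0, 4)→(4, 2): d=(4,-2) top-left  bias=+0
    (1,1)@(3, 3): e=[4,18,2] → #
    (2,1)@(5, 3): e=[-12,30,6] → ·
    (0,2)@(1, 5): e=[12,6,6] → #
    (1,2)@(3, 5): e=[-4,18,10] → ·
    (0,3)@(1, 7): e=[4,6,14] → #
    (1,3)@(3, 7): e=[-12,18,18] → ·
    (0,4)@(1, 9): e=[-4,6,22] → ·
  covered (3 px):
    · · · ·
    · # · ·
    # · · ·
    # · · ·
    · · · ·
    · · · ·
    · · · ·
    · · · ·
    · · · ·
    · · · ·
    · · · ·
T2:
  2·area = 4
  edge (6, 6)→(1, 5): d=(-5,-1) top-left  bias=+0
  edge (1, 5)→(0, 4): d=(-1,-1) top-left  bias=+0
  edge (0, 4)→(6, 6): d=(6,2) right/bottom  bias=-1
    (0,2)@(1, 5): e=[0,0,4] → #  [on edge]
    (1,2)@(3, 5): e=[2,2,0] → ·  [on edge]
    (0,3)@(1, 7): e=[-10,-2,16] → ·
    (1,3)@(3, 7): e=[-8,0,12] → ·  [on edge]
    (2,4)@(5, 9): e=[-16,0,20] → ·  [on edge]
    (3,5)@(7, 11): e=[-24,0,28] → ·  [on edge]
  covered (1 px):
    · · · ·
    · · · ·
    # · · ·
    · · · ·
    · · · ·
    · · · ·
    · · · ·
    · · · ·
    · · · ·
    · · · ·
    · · · ·

Answer: "outside"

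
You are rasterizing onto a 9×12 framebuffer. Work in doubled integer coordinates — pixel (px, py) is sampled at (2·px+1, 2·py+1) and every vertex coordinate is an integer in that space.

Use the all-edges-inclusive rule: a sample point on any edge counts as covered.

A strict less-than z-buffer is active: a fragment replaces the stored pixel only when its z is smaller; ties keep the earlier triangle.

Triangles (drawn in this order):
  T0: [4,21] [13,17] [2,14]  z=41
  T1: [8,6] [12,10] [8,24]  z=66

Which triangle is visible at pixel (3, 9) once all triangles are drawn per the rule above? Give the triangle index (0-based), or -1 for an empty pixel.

T0:
  2·area = 71  (B↔C swapped to make it positive)
  edge (4, 21)→(2, 14): d=(-2,-7) inclusive
  edge (2, 14)→(13, 17): d=(11,3) inclusive
  edge (13, 17)→(4, 21): d=(-9,4) inclusive
    (1,7)@(3, 15): e=[5,8,58] → X
    (2,7)@(5, 15): e=[19,2,50] → X
    (3,7)@(7, 15): e=[33,-4,42] → .
    (1,8)@(3, 17): e=[1,30,40] → X
    (3,8)@(7, 17): e=[29,18,24] → X
    (4,8)@(9, 17): e=[43,12,16] → X
    (5,8)@(11, 17): e=[57,6,8] → X
    (6,8)@(13, 17): e=[71,0,0] → X  [on edge]
    (7,8)@(15, 17): e=[85,-6,-8] → .
    (1,9)@(3, 19): e=[-3,52,22] → .
    (2,9)@(5, 19): e=[11,46,14] → X
    (4,9)@(9, 19): e=[39,34,-2] → .
  covered (10 px):
    . . . . . . . . .
    . . . . . . . . .
    . . . . . . . . .
    . . . . . . . . .
    . . . . . . . . .
    . . . . . . . . .
    . . . . . . . . .
    . X X . . . . . .
    . X X X X X X . .
    . . X X . . . . .
    . . . . . . . . .
    . . . . . . . . .
T1:
  2·area = 72
  edge (8, 6)→(12, 10): d=(4,4) inclusive
  edge (12, 10)→(8, 24): d=(-4,14) inclusive
  edge (8, 24)→(8, 6): d=(0,-18) inclusive
    (1,0)@(3, 1): e=[0,162,-90] → .  [on edge]
    (2,1)@(5, 3): e=[0,126,-54] → .  [on edge]
    (3,2)@(7, 5): e=[0,90,-18] → .  [on edge]
    (4,3)@(9, 7): e=[0,54,18] → X  [on edge]
    (5,3)@(11, 7): e=[-8,26,54] → .
    (4,4)@(9, 9): e=[8,46,18] → X
    (5,4)@(11, 9): e=[0,18,54] → X  [on edge]
    (6,4)@(13, 9): e=[-8,-10,90] → .
    (4,5)@(9, 11): e=[16,38,18] → X
    (6,5)@(13, 11): e=[0,-18,90] → .  [on edge]
    (4,6)@(9, 13): e=[24,30,18] → X
    (6,6)@(13, 13): e=[8,-26,90] → .
    (7,6)@(15, 13): e=[0,-54,126] → .  [on edge]
    (8,7)@(17, 15): e=[0,-90,162] → .  [on edge]
  covered (10 px):
    . . . . . . . . .
    . . . . . . . . .
    . . . . . . . . .
    . . . . X . . . .
    . . . . X X . . .
    . . . . X X . . .
    . . . . X X . . .
    . . . . X . . . .
    . . . . X . . . .
    . . . . X . . . .
    . . . . . . . . .
    . . . . . . . . .

Z-buffer (winner per pixel, '.' = empty):
  . . . . . . . . .
  . . . . . . . . .
  . . . . . . . . .
  . . . . 1 . . . .
  . . . . 1 1 . . .
  . . . . 1 1 . . .
  . . . . 1 1 . . .
  . 0 0 . 1 . . . .
  . 0 0 0 0 0 0 . .
  . . 0 0 1 . . . .
  . . . . . . . . .
  . . . . . . . . .

Answer: 0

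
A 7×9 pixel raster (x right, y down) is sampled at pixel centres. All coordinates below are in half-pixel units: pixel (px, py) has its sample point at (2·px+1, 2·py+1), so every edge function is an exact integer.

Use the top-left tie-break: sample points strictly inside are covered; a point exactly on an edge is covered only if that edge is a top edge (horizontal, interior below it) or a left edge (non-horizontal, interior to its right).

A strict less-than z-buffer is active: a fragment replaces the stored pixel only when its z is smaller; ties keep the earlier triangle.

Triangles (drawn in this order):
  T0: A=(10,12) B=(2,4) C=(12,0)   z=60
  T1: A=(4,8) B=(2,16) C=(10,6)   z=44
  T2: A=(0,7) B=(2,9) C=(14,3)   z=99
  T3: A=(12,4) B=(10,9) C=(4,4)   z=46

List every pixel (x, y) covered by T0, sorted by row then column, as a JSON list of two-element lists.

T0:
  2·area = 112
  edge (10, 12)→(2, 4): d=(-8,-8) top-left  bias=+0
  edge (2, 4)→(12, 0): d=(10,-4) top-left  bias=+0
  edge (12, 0)→(10, 12): d=(-2,12) right/bottom  bias=-1
    (5,0)@(11, 1): e=[96,6,10] → #
    (6,0)@(13, 1): e=[112,14,-14] → ·
    (0,1)@(1, 3): e=[0,-14,126] → ·  [on edge]
    (2,1)@(5, 3): e=[32,2,78] → #
    (3,1)@(7, 3): e=[48,10,54] → #
    (4,1)@(9, 3): e=[64,18,30] → #
    (6,1)@(13, 3): e=[96,34,-18] → ·
    (1,2)@(3, 5): e=[0,14,98] → #  [on edge]
    (6,2)@(13, 5): e=[80,54,-22] → ·
    (1,3)@(3, 7): e=[-16,34,94] → ·
    (2,3)@(5, 7): e=[0,42,70] → #  [on edge]
    (5,3)@(11, 7): e=[48,66,-2] → ·
    (3,4)@(7, 9): e=[0,70,42] → #  [on edge]
    (4,5)@(9, 11): e=[0,98,14] → #  [on edge]
    (5,6)@(11, 13): e=[0,126,-14] → ·  [on edge]
    (6,7)@(13, 15): e=[0,154,-42] → ·  [on edge]
  covered (16 px):
    · · · · · # ·
    · · # # # # ·
    · # # # # # ·
    · · # # # · ·
    · · · # # · ·
    · · · · # · ·
    · · · · · · ·
    · · · · · · ·
    · · · · · · ·
T1:
  2·area = 44  (B↔C swapped to make it positive)
  edge (4, 8)→(10, 6): d=(6,-2) top-left  bias=+0
  edge (10, 6)→(2, 16): d=(-8,10) right/bottom  bias=-1
  edge (2, 16)→(4, 8): d=(2,-8) top-left  bias=+0
    (6,2)@(13, 5): e=[0,-22,66] → ·  [on edge]
    (3,3)@(7, 7): e=[0,22,22] → #  [on edge]
    (4,3)@(9, 7): e=[4,2,38] → #
    (5,3)@(11, 7): e=[8,-18,54] → ·
    (0,4)@(1, 9): e=[0,66,-22] → ·  [on edge]
    (2,4)@(5, 9): e=[8,26,10] → #
    (4,4)@(9, 9): e=[16,-14,42] → ·
    (2,5)@(5, 11): e=[20,10,14] → #
    (3,5)@(7, 11): e=[24,-10,30] → ·
    (1,6)@(3, 13): e=[28,14,2] → #
    (2,6)@(5, 13): e=[32,-6,18] → ·
    (1,7)@(3, 15): e=[40,-2,6] → ·
  covered (6 px):
    · · · · · · ·
    · · · · · · ·
    · · · · · · ·
    · · · # # · ·
    · · # # · · ·
    · · # · · · ·
    · # · · · · ·
    · · · · · · ·
    · · · · · · ·
T2:
  2·area = 36  (B↔C swapped to make it positive)
  edge (0, 7)→(14, 3): d=(14,-4) top-left  bias=+0
  edge (14, 3)→(2, 9): d=(-12,6) right/bottom  bias=-1
  edge (2, 9)→(0, 7): d=(-2,-2) top-left  bias=+0
    (3,2)@(7, 5): e=[0,18,18] → #  [on edge]
    (4,2)@(9, 5): e=[8,6,22] → #
    (5,2)@(11, 5): e=[16,-6,26] → ·
    (0,3)@(1, 7): e=[4,30,2] → #
    (1,3)@(3, 7): e=[12,18,6] → #
    (2,3)@(5, 7): e=[20,6,10] → #
    (3,3)@(7, 7): e=[28,-6,14] → ·
    (4,3)@(9, 7): e=[36,-18,18] → ·
    (0,4)@(1, 9): e=[32,6,-2] → ·
    (1,4)@(3, 9): e=[40,-6,2] → ·
    (2,4)@(5, 9): e=[48,-18,6] → ·
  covered (5 px):
    · · · · · · ·
    · · · · · · ·
    · · · # # · ·
    # # # · · · ·
    · · · · · · ·
    · · · · · · ·
    · · · · · · ·
    · · · · · · ·
    · · · · · · ·
T3:
  2·area = 40
  edge (12, 4)→(10, 9): d=(-2,5) right/bottom  bias=-1
  edge (10, 9)→(4, 4): d=(-6,-5) top-left  bias=+0
  edge (4, 4)→(12, 4): d=(8,0) top-left  bias=+0
    (3,2)@(7, 5): e=[23,9,8] → #
    (4,2)@(9, 5): e=[13,19,8] → #
    (5,2)@(11, 5): e=[3,29,8] → #
    (6,2)@(13, 5): e=[-7,39,8] → ·
    (3,3)@(7, 7): e=[19,-3,24] → ·
    (4,3)@(9, 7): e=[9,7,24] → #
    (5,3)@(11, 7): e=[-1,17,24] → ·
    (4,4)@(9, 9): e=[5,-5,40] → ·
  covered (4 px):
    · · · · · · ·
    · · · · · · ·
    · · · # # # ·
    · · · · # · ·
    · · · · · · ·
    · · · · · · ·
    · · · · · · ·
    · · · · · · ·
    · · · · · · ·

Result: [[5,0],[2,1],[3,1],[4,1],[5,1],[1,2],[2,2],[3,2],[4,2],[5,2],[2,3],[3,3],[4,3],[3,4],[4,4],[4,5]]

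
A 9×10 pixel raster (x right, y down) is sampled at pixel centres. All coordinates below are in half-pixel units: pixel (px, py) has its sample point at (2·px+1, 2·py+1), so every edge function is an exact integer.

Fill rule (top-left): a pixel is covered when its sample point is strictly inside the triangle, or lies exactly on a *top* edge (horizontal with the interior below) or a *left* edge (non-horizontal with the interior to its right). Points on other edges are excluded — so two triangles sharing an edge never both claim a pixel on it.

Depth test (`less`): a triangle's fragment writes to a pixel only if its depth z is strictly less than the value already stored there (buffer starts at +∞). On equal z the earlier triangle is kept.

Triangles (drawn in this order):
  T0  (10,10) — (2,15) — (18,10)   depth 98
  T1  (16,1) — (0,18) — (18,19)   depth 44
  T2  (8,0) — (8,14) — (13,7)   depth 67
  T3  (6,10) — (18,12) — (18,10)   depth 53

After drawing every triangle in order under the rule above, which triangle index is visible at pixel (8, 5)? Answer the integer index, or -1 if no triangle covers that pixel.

T0:
  2·area = 40  (B↔C swapped to make it positive)
  edge (10, 10)→(18, 10): d=(8,0) top-left  bias=+0
  edge (18, 10)→(2, 15): d=(-16,5) right/bottom  bias=-1
  edge (2, 15)→(10, 10): d=(8,-5) top-left  bias=+0
    (4,5)@(9, 11): e=[8,29,3] → #
    (5,5)@(11, 11): e=[8,19,13] → #
    (6,5)@(13, 11): e=[8,9,23] → #
    (7,5)@(15, 11): e=[8,-1,33] → ·
    (3,6)@(7, 13): e=[24,7,9] → #
    (4,6)@(9, 13): e=[24,-3,19] → ·
    (5,6)@(11, 13): e=[24,-13,29] → ·
    (6,6)@(13, 13): e=[24,-23,39] → ·
    (3,7)@(7, 15): e=[40,-25,25] → ·
  covered (4 px):
    · · · · · · · · ·
    · · · · · · · · ·
    · · · · · · · · ·
    · · · · · · · · ·
    · · · · · · · · ·
    · · · · # # # · ·
    · · · # · · · · ·
    · · · · · · · · ·
    · · · · · · · · ·
    · · · · · · · · ·
T1:
  2·area = 322  (B↔C swapped to make it positive)
  edge (16, 1)→(18, 19): d=(2,18) right/bottom  bias=-1
  edge (18, 19)→(0, 18): d=(-18,-1) top-left  bias=+0
  edge (0, 18)→(16, 1): d=(16,-17) top-left  bias=+0
    (7,1)@(15, 3): e=[22,285,15] → #
    (8,1)@(17, 3): e=[-14,287,49] → ·
    (6,2)@(13, 5): e=[62,247,13] → #
    (8,2)@(17, 5): e=[-10,251,81] → ·
    (5,3)@(11, 7): e=[102,209,11] → #
    (8,3)@(17, 7): e=[-6,215,113] → ·
    (4,4)@(9, 9): e=[142,171,9] → #
    (8,4)@(17, 9): e=[-2,179,145] → ·
    (3,5)@(7, 11): e=[182,133,7] → #
    (8,5)@(17, 11): e=[2,143,177] → #
    (2,6)@(5, 13): e=[222,95,5] → #
    (1,7)@(3, 15): e=[262,57,3] → #
  covered (40 px):
    · · · · · · · · ·
    · · · · · · · # ·
    · · · · · · # # ·
    · · · · · # # # ·
    · · · · # # # # ·
    · · · # # # # # #
    · · # # # # # # #
    · # # # # # # # #
    # # # # # # # # #
    · · · · · · · · ·
T2:
  2·area = 70  (B↔C swapped to make it positive)
  edge (8, 0)→(13, 7): d=(5,7) right/bottom  bias=-1
  edge (13, 7)→(8, 14): d=(-5,7) right/bottom  bias=-1
  edge (8, 14)→(8, 0): d=(0,-14) top-left  bias=+0
    (4,1)@(9, 3): e=[8,48,14] → #
    (5,1)@(11, 3): e=[-6,34,42] → ·
    (4,2)@(9, 5): e=[18,38,14] → #
    (5,2)@(11, 5): e=[4,24,42] → #
    (6,2)@(13, 5): e=[-10,10,70] → ·
    (4,3)@(9, 7): e=[28,28,14] → #
    (6,3)@(13, 7): e=[0,0,70] → ·  [on edge]
    (4,4)@(9, 9): e=[38,18,14] → #
    (6,4)@(13, 9): e=[10,-10,70] → ·
    (4,5)@(9, 11): e=[48,8,14] → #
    (5,5)@(11, 11): e=[34,-6,42] → ·
    (4,6)@(9, 13): e=[58,-2,14] → ·
  covered (8 px):
    · · · · · · · · ·
    · · · · # · · · ·
    · · · · # # · · ·
    · · · · # # · · ·
    · · · · # # · · ·
    · · · · # · · · ·
    · · · · · · · · ·
    · · · · · · · · ·
    · · · · · · · · ·
    · · · · · · · · ·
T3:
  2·area = 24  (B↔C swapped to make it positive)
  edge (6, 10)→(18, 10): d=(12,0) top-left  bias=+0
  edge (18, 10)→(18, 12): d=(0,2) right/bottom  bias=-1
  edge (18, 12)→(6, 10): d=(-12,-2) top-left  bias=+0
    (6,5)@(13, 11): e=[12,10,2] → #
    (7,5)@(15, 11): e=[12,6,6] → #
    (8,5)@(17, 11): e=[12,2,10] → #
    (6,6)@(13, 13): e=[36,10,-22] → ·
    (7,6)@(15, 13): e=[36,6,-18] → ·
    (8,6)@(17, 13): e=[36,2,-14] → ·
  covered (3 px):
    · · · · · · · · ·
    · · · · · · · · ·
    · · · · · · · · ·
    · · · · · · · · ·
    · · · · · · · · ·
    · · · · · · # # #
    · · · · · · · · ·
    · · · · · · · · ·
    · · · · · · · · ·
    · · · · · · · · ·

Z-buffer (winner per pixel, '.' = empty):
  . . . . . . . . .
  . . . . 2 . . 1 .
  . . . . 2 2 1 1 .
  . . . . 2 1 1 1 .
  . . . . 1 1 1 1 .
  . . . 1 1 1 1 1 1
  . . 1 1 1 1 1 1 1
  . 1 1 1 1 1 1 1 1
  1 1 1 1 1 1 1 1 1
  . . . . . . . . .

Result: 1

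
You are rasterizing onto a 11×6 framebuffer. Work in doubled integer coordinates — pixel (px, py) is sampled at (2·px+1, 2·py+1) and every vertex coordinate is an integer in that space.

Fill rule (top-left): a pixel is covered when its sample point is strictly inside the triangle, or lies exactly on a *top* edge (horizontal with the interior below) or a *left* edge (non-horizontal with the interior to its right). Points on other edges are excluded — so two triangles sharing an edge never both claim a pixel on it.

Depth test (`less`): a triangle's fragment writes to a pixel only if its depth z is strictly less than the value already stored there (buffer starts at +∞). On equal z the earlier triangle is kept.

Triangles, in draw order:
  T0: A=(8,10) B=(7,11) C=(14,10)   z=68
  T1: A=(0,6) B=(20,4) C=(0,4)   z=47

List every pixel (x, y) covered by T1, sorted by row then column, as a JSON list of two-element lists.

T0:
  2·area = 6  (B↔C swapped to make it positive)
  edge (8, 10)→(14, 10): d=(6,0) top-left  bias=+0
  edge (14, 10)→(7, 11): d=(-7,1) right/bottom  bias=-1
  edge (7, 11)→(8, 10): d=(1,-1) top-left  bias=+0
    (8,0)@(17, 1): e=[-54,60,0] → ·  [on edge]
    (7,1)@(15, 3): e=[-42,48,0] → ·  [on edge]
    (6,2)@(13, 5): e=[-30,36,0] → ·  [on edge]
    (5,3)@(11, 7): e=[-18,24,0] → ·  [on edge]
    (4,4)@(9, 9): e=[-6,12,0] → ·  [on edge]
    (10,4)@(21, 9): e=[-6,0,12] → ·  [on edge]
    (3,5)@(7, 11): e=[6,0,0] → ·  [on edge]
  covered (0 px):
    · · · · · · · · · · ·
    · · · · · · · · · · ·
    · · · · · · · · · · ·
    · · · · · · · · · · ·
    · · · · · · · · · · ·
    · · · · · · · · · · ·
T1:
  2·area = 40  (B↔C swapped to make it positive)
  edge (0, 6)→(0, 4): d=(0,-2) top-left  bias=+0
  edge (0, 4)→(20, 4): d=(20,0) top-left  bias=+0
  edge (20, 4)→(0, 6): d=(-20,2) right/bottom  bias=-1
    (0,2)@(1, 5): e=[2,20,18] → █
    (1,2)@(3, 5): e=[6,20,14] → █
    (2,2)@(5, 5): e=[10,20,10] → █
    (3,2)@(7, 5): e=[14,20,6] → █
    (4,2)@(9, 5): e=[18,20,2] → █
    (5,2)@(11, 5): e=[22,20,-2] → ·
    (0,3)@(1, 7): e=[2,60,-22] → ·
    (1,3)@(3, 7): e=[6,60,-26] → ·
    (2,3)@(5, 7): e=[10,60,-30] → ·
    (3,3)@(7, 7): e=[14,60,-34] → ·
    (4,3)@(9, 7): e=[18,60,-38] → ·
  covered (5 px):
    · · · · · · · · · · ·
    · · · · · · · · · · ·
    █ █ █ █ █ · · · · · ·
    · · · · · · · · · · ·
    · · · · · · · · · · ·
    · · · · · · · · · · ·

Result: [[0,2],[1,2],[2,2],[3,2],[4,2]]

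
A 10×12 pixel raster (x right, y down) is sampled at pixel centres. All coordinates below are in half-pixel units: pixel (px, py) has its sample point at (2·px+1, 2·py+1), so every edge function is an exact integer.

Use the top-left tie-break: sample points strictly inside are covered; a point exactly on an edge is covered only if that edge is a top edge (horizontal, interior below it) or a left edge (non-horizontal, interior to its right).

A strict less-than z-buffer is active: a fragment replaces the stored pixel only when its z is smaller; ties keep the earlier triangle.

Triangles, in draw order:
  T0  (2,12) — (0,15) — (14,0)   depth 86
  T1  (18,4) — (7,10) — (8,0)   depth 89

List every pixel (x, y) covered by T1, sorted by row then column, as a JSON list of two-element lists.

T0:
  2·area = 12  (B↔C swapped to make it positive)
  edge (2, 12)→(14, 0): d=(12,-12) top-left  bias=+0
  edge (14, 0)→(0, 15): d=(-14,15) right/bottom  bias=-1
  edge (0, 15)→(2, 12): d=(2,-3) top-left  bias=+0
    (6,0)@(13, 1): e=[0,1,11] → █  [on edge]
    (7,0)@(15, 1): e=[24,-29,17] → ·
    (5,1)@(11, 3): e=[0,3,9] → █  [on edge]
    (6,1)@(13, 3): e=[24,-27,15] → ·
    (4,2)@(9, 5): e=[0,5,7] → █  [on edge]
    (5,2)@(11, 5): e=[24,-25,13] → ·
    (3,3)@(7, 7): e=[0,7,5] → █  [on edge]
    (4,3)@(9, 7): e=[24,-23,11] → ·
    (2,4)@(5, 9): e=[0,9,3] → █  [on edge]
    (3,4)@(7, 9): e=[24,-21,9] → ·
    (1,5)@(3, 11): e=[0,11,1] → █  [on edge]
    (2,5)@(5, 11): e=[24,-19,7] → ·
    (0,6)@(1, 13): e=[0,13,-1] → ·  [on edge]
  covered (6 px):
    · · · · · · █ · · ·
    · · · · · █ · · · ·
    · · · · █ · · · · ·
    · · · █ · · · · · ·
    · · █ · · · · · · ·
    · █ · · · · · · · ·
    · · · · · · · · · ·
    · · · · · · · · · ·
    · · · · · · · · · ·
    · · · · · · · · · ·
    · · · · · · · · · ·
    · · · · · · · · · ·
T1:
  2·area = 104
  edge (18, 4)→(7, 10): d=(-11,6) right/bottom  bias=-1
  edge (7, 10)→(8, 0): d=(1,-10) top-left  bias=+0
  edge (8, 0)→(18, 4): d=(10,4) right/bottom  bias=-1
    (4,0)@(9, 1): e=[87,11,6] → █
    (5,0)@(11, 1): e=[75,31,-2] → ·
    (4,1)@(9, 3): e=[65,13,26] → █
    (5,1)@(11, 3): e=[53,33,18] → █
    (6,1)@(13, 3): e=[41,53,10] → █
    (7,1)@(15, 3): e=[29,73,2] → █
    (8,1)@(17, 3): e=[17,93,-6] → ·
    (4,2)@(9, 5): e=[43,15,46] → █
    (8,2)@(17, 5): e=[-5,95,14] → ·
    (4,3)@(9, 7): e=[21,17,66] → █
    (6,3)@(13, 7): e=[-3,57,50] → ·
    (7,3)@(15, 7): e=[-15,77,42] → ·
  covered (11 px):
    · · · · █ · · · · ·
    · · · · █ █ █ █ · ·
    · · · · █ █ █ █ · ·
    · · · · █ █ · · · ·
    · · · · · · · · · ·
    · · · · · · · · · ·
    · · · · · · · · · ·
    · · · · · · · · · ·
    · · · · · · · · · ·
    · · · · · · · · · ·
    · · · · · · · · · ·
    · · · · · · · · · ·

Answer: [[4,0],[4,1],[5,1],[6,1],[7,1],[4,2],[5,2],[6,2],[7,2],[4,3],[5,3]]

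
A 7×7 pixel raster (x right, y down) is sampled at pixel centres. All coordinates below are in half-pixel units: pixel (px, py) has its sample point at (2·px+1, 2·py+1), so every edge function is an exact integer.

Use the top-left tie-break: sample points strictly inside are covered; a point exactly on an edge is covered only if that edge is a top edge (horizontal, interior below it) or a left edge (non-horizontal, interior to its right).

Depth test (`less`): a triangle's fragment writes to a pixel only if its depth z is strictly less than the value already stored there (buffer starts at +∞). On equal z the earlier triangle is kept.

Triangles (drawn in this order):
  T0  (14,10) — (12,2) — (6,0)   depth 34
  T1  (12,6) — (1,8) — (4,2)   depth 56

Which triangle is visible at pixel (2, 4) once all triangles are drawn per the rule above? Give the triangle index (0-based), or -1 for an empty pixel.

T0:
  2·area = 44  (B↔C swapped to make it positive)
  edge (14, 10)→(6, 0): d=(-8,-10) top-left  bias=+0
  edge (6, 0)→(12, 2): d=(6,2) right/bottom  bias=-1
  edge (12, 2)→(14, 10): d=(2,8) right/bottom  bias=-1
    (3,0)@(7, 1): e=[2,4,38] → X
    (4,0)@(9, 1): e=[22,0,22] → .  [on edge]
    (3,1)@(7, 3): e=[-14,16,42] → .
    (4,1)@(9, 3): e=[6,12,26] → X
    (5,1)@(11, 3): e=[26,8,10] → X
    (6,1)@(13, 3): e=[46,4,-6] → .
    (4,2)@(9, 5): e=[-10,24,30] → .
    (5,2)@(11, 5): e=[10,20,14] → X
    (6,2)@(13, 5): e=[30,16,-2] → .
    (5,3)@(11, 7): e=[-6,32,18] → .
    (6,3)@(13, 7): e=[14,28,2] → X
    (6,4)@(13, 9): e=[-2,40,6] → .
  covered (5 px):
    . . . X . . .
    . . . . X X .
    . . . . . X .
    . . . . . . X
    . . . . . . .
    . . . . . . .
    . . . . . . .
T1:
  2·area = 60
  edge (12, 6)→(1, 8): d=(-11,2) right/bottom  bias=-1
  edge (1, 8)→(4, 2): d=(3,-6) top-left  bias=+0
  edge (4, 2)→(12, 6): d=(8,4) right/bottom  bias=-1
    (2,1)@(5, 3): e=[47,9,4] → X
    (3,1)@(7, 3): e=[43,21,-4] → .
    (1,2)@(3, 5): e=[29,3,28] → X
    (3,2)@(7, 5): e=[21,27,12] → X
    (4,2)@(9, 5): e=[17,39,4] → X
    (5,2)@(11, 5): e=[13,51,-4] → .
    (1,3)@(3, 7): e=[7,9,44] → X
    (3,3)@(7, 7): e=[-1,33,28] → .
    (4,3)@(9, 7): e=[-5,45,20] → .
    (1,4)@(3, 9): e=[-15,15,60] → .
    (2,4)@(5, 9): e=[-19,27,52] → .
  covered (7 px):
    . . . . . . .
    . . X . . . .
    . X X X X . .
    . X X . . . .
    . . . . . . .
    . . . . . . .
    . . . . . . .

Z-buffer (winner per pixel, '.' = empty):
  . . . 0 . . .
  . . 1 . 0 0 .
  . 1 1 1 1 0 .
  . 1 1 . . . 0
  . . . . . . .
  . . . . . . .
  . . . . . . .

Answer: -1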